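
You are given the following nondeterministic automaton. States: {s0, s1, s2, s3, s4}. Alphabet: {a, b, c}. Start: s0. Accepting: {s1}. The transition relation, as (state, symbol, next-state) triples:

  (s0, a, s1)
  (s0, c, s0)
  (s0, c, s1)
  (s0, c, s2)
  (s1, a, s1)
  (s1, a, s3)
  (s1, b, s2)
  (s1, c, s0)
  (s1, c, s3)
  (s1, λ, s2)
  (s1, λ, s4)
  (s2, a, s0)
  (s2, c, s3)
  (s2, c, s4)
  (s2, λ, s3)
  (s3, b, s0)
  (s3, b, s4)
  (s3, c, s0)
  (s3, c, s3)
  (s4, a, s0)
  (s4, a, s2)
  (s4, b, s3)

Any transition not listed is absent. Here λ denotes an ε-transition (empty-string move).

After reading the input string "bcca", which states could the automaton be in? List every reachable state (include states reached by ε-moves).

Start in {s0}.
Read 'b': {s0} → ∅.
The set is empty and remains empty for the remaining 3 symbols.

∅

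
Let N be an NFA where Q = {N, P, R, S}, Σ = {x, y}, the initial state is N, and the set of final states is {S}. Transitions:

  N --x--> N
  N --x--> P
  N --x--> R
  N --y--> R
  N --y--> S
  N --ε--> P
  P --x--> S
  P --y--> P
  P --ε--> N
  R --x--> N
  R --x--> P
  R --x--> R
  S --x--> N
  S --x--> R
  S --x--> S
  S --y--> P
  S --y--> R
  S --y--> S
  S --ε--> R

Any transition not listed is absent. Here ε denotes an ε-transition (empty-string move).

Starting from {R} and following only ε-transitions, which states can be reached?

Begin with {R}.
No ε-moves leave this set, so the closure equals the set itself.

{R}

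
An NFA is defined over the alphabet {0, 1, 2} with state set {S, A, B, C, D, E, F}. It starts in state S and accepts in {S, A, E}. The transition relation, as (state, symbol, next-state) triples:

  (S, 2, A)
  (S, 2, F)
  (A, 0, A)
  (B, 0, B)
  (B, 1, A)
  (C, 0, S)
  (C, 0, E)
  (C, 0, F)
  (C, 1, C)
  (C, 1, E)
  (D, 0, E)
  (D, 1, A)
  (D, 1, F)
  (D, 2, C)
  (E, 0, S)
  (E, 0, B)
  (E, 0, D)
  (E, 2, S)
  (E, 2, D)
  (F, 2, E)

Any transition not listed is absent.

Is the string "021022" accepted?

Start in {S}.
Read '0': {S} → ∅.
The set is empty and remains empty for the remaining 5 symbols.
The final set ∅ contains no accepting state.

No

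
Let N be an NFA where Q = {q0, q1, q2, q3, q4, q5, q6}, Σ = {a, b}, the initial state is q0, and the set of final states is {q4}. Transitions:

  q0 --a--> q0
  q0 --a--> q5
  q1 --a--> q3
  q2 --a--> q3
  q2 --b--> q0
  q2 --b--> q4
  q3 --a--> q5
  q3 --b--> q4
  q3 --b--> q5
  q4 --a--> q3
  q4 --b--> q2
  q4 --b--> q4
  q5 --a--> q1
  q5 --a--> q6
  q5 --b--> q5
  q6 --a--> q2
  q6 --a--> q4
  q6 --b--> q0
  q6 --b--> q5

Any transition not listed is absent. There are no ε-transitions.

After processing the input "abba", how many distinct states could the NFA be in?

2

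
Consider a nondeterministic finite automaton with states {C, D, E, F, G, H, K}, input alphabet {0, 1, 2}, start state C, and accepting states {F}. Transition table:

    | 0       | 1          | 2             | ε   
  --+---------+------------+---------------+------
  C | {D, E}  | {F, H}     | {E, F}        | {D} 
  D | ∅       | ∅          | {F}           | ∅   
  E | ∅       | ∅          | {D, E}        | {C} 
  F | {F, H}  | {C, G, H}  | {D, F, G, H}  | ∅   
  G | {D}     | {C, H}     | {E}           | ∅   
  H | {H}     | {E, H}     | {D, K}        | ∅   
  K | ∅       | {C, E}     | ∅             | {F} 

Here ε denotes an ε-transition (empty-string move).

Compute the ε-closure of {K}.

{F, K}

Begin with {K}.
ε-move K → F; add F.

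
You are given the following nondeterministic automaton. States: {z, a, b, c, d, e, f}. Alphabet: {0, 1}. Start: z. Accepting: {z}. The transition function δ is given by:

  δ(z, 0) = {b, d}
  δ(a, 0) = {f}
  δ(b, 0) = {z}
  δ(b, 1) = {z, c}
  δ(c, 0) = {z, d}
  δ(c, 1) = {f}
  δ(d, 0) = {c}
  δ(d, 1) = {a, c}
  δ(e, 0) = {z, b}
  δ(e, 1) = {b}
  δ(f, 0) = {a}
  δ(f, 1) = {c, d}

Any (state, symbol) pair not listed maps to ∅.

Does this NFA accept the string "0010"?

No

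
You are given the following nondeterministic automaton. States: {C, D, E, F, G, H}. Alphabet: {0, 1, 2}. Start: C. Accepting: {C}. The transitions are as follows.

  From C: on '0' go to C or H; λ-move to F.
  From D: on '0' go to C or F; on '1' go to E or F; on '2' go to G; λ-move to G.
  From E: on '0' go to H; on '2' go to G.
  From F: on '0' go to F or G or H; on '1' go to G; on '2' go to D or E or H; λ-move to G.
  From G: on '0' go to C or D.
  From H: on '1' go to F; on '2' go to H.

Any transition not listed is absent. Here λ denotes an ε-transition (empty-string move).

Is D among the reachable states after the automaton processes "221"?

No

Start: ε-closure({C}) = {C, F, G}.
Read '2': {C, F, G} → {D, E, G, H}.
Read '2': {D, E, G, H} → {G, H}.
Read '1': {G, H} → {F, G}.
State D is not in {F, G}.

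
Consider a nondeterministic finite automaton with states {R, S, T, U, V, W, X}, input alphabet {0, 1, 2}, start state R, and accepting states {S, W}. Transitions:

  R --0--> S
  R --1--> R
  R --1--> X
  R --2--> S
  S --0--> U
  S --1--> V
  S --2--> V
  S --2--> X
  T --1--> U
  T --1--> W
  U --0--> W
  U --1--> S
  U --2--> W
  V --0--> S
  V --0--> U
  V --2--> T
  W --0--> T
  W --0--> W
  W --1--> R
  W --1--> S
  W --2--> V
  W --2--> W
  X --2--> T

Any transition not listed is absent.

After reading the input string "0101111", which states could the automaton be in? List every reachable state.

Start in {R}.
Read '0': R→{S}; now {S}.
Read '1': S→{V}; now {V}.
Read '0': V→{S, U}; now {S, U}.
Read '1': S→{V}, U→{S}; now {S, V}.
Read '1': S→{V}, V→∅; now {V}.
Read '1': V→∅; now ∅.
The set is empty and remains empty for the remaining 1 symbol.

∅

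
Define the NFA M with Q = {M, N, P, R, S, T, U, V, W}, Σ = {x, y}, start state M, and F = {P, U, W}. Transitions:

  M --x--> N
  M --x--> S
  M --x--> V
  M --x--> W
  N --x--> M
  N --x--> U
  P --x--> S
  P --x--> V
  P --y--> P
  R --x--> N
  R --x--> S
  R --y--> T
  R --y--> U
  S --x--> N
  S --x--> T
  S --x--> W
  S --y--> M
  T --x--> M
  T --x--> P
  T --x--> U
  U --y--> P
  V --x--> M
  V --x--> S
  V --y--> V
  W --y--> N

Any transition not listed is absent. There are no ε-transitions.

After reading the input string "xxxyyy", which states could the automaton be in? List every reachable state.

{P, V}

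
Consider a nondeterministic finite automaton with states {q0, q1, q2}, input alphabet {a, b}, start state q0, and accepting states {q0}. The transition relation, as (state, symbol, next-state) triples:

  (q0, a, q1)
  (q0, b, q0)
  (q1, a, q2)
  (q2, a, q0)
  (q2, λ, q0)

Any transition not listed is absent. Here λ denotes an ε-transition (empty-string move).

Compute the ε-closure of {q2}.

Begin with {q2}.
ε-move q2 → q0; add q0.

{q0, q2}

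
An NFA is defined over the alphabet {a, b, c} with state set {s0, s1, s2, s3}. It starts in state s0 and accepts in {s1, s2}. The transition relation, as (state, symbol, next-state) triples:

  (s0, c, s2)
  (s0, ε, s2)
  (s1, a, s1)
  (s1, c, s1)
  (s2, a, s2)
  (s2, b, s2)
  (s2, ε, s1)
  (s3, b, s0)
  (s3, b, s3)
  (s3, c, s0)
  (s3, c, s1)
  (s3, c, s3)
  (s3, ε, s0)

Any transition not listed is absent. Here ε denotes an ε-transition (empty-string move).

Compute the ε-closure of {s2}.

{s1, s2}

Begin with {s2}.
ε-move s2 → s1; add s1.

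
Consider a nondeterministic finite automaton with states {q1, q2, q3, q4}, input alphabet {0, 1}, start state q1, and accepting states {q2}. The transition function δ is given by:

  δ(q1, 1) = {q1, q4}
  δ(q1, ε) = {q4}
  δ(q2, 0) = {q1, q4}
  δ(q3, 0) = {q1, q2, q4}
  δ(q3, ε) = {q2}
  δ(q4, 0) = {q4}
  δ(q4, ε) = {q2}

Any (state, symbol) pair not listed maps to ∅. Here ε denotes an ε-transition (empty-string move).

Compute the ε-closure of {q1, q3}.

{q1, q2, q3, q4}

Begin with {q1, q3}.
ε-move q1 → q4; add q4.
ε-move q4 → q2; add q2.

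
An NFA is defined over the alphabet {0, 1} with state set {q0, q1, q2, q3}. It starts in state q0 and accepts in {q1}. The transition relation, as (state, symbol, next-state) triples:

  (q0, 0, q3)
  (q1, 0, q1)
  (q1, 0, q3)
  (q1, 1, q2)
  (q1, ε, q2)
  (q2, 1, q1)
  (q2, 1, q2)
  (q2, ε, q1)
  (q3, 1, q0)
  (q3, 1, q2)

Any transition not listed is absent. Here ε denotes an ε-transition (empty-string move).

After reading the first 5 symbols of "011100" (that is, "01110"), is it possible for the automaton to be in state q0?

No

Start in {q0}.
Read '0': q0→{q3}; now {q3}.
Read '1': q3→{q0, q2}; union {q0, q2}; ε-closure = {q0, q1, q2}.
Read '1': q0→∅, q1→{q2}, q2→{q1, q2}; now {q1, q2}.
Read '1': q1→{q2}, q2→{q1, q2}; now {q1, q2}.
Read '0': q1→{q1, q3}, q2→∅; union {q1, q3}; ε-closure = {q1, q2, q3}.
State q0 is not in {q1, q2, q3}.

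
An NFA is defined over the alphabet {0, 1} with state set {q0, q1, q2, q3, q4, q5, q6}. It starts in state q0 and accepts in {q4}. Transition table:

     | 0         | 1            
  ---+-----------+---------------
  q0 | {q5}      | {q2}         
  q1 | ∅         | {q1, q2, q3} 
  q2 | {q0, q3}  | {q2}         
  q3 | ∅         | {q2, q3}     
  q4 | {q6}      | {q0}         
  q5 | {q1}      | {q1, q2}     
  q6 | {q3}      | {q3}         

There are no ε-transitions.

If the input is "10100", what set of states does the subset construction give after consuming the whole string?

Start in {q0}.
Read '1': q0→{q2}; now {q2}.
Read '0': q2→{q0, q3}; now {q0, q3}.
Read '1': q0→{q2}, q3→{q2, q3}; now {q2, q3}.
Read '0': q2→{q0, q3}, q3→∅; now {q0, q3}.
Read '0': q0→{q5}, q3→∅; now {q5}.

{q5}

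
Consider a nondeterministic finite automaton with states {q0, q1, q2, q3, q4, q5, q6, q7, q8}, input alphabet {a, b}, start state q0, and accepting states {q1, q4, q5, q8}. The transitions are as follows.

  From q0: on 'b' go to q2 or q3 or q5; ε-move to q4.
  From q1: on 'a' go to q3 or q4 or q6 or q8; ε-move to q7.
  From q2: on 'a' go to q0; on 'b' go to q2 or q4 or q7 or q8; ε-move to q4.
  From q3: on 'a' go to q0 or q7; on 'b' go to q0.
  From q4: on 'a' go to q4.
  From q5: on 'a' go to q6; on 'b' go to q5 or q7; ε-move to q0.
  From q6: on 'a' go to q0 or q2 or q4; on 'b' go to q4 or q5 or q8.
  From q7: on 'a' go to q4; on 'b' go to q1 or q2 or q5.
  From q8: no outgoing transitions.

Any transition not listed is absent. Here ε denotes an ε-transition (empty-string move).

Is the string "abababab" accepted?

Start: ε-closure({q0}) = {q0, q4}.
Read 'a': q0→∅, q4→{q4}; now {q4}.
Read 'b': q4→∅; now ∅.
The set is empty and remains empty for the remaining 6 symbols.
The final set ∅ contains no accepting state.

No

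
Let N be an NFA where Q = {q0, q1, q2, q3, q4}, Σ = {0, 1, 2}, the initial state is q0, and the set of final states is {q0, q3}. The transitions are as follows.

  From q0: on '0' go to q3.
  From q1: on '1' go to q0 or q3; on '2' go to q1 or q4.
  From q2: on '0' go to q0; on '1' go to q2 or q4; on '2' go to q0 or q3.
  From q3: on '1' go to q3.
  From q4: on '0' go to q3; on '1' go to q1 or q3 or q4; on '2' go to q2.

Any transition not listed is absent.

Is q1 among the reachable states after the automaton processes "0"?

Start in {q0}.
Read '0': q0→{q3}; now {q3}.
State q1 is not in {q3}.

No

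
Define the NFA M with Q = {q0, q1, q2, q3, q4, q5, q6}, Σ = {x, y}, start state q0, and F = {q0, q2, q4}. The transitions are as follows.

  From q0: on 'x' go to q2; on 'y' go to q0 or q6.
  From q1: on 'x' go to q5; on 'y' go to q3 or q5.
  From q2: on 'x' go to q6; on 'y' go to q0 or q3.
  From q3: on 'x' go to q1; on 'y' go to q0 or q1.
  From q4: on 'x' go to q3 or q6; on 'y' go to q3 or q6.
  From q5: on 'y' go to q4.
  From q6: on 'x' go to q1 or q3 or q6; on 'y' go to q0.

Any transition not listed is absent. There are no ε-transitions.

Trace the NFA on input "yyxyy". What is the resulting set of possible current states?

Start in {q0}.
Read 'y': {q0} → {q0, q6}.
Read 'y': {q0, q6} → {q0, q6}.
Read 'x': {q0, q6} → {q1, q2, q3, q6}.
Read 'y': {q1, q2, q3, q6} → {q0, q1, q3, q5}.
Read 'y': {q0, q1, q3, q5} → {q0, q1, q3, q4, q5, q6}.

{q0, q1, q3, q4, q5, q6}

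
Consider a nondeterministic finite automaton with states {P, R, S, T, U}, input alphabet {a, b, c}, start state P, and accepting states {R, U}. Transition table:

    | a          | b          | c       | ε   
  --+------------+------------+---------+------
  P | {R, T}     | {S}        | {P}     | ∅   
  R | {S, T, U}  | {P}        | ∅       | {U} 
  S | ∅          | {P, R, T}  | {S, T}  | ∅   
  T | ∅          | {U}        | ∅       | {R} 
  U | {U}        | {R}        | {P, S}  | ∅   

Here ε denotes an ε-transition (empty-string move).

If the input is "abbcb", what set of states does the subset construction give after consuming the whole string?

Start in {P}.
Read 'a': P→{R, T}; union {R, T}; ε-closure = {R, T, U}.
Read 'b': R→{P}, T→{U}, U→{R}; now {P, R, U}.
Read 'b': P→{S}, R→{P}, U→{R}; union {P, R, S}; ε-closure = {P, R, S, U}.
Read 'c': P→{P}, R→∅, S→{S, T}, U→{P, S}; union {P, S, T}; ε-closure = {P, R, S, T, U}.
Read 'b': P→{S}, R→{P}, S→{P, R, T}, T→{U}, U→{R}; now {P, R, S, T, U}.

{P, R, S, T, U}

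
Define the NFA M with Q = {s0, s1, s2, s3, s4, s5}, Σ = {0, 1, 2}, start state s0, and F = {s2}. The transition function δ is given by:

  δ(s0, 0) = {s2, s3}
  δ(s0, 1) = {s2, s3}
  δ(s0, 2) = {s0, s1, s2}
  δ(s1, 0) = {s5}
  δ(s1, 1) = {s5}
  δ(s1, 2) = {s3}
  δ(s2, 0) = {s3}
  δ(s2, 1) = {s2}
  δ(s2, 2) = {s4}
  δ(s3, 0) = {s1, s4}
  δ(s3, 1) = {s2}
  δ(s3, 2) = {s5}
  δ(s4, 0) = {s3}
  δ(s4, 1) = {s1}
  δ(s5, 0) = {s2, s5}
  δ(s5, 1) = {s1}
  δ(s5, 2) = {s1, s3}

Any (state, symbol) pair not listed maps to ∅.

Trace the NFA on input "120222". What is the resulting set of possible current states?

Start in {s0}.
Read '1': {s0} → {s2, s3}.
Read '2': {s2, s3} → {s4, s5}.
Read '0': {s4, s5} → {s2, s3, s5}.
Read '2': {s2, s3, s5} → {s1, s3, s4, s5}.
Read '2': {s1, s3, s4, s5} → {s1, s3, s5}.
Read '2': {s1, s3, s5} → {s1, s3, s5}.

{s1, s3, s5}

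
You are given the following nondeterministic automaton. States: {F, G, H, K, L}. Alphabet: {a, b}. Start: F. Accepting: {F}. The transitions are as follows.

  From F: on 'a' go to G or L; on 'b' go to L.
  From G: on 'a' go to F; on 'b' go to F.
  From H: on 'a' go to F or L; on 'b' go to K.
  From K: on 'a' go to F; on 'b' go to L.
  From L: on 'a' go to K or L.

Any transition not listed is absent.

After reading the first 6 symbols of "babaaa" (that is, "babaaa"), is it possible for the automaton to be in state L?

Yes

Start in {F}.
Read 'b': {F} → {L}.
Read 'a': {L} → {K, L}.
Read 'b': {K, L} → {L}.
Read 'a': {L} → {K, L}.
Read 'a': {K, L} → {F, K, L}.
Read 'a': {F, K, L} → {F, G, K, L}.
State L is in {F, G, K, L}.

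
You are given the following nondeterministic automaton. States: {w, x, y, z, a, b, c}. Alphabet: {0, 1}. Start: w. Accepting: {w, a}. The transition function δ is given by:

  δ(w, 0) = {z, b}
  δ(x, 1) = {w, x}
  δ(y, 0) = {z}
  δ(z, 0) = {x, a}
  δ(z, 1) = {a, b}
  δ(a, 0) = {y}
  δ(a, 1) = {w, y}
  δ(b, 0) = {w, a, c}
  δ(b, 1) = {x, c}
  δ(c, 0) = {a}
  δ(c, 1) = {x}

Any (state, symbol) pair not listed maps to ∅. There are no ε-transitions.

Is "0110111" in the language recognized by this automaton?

Start in {w}.
Read '0': w→{z, b}; now {z, b}.
Read '1': z→{a, b}, b→{x, c}; now {x, a, b, c}.
Read '1': x→{w, x}, a→{w, y}, b→{x, c}, c→{x}; now {w, x, y, c}.
Read '0': w→{z, b}, x→∅, y→{z}, c→{a}; now {z, a, b}.
Read '1': z→{a, b}, a→{w, y}, b→{x, c}; now {w, x, y, a, b, c}.
Read '1': w→∅, x→{w, x}, y→∅, a→{w, y}, b→{x, c}, c→{x}; now {w, x, y, c}.
Read '1': w→∅, x→{w, x}, y→∅, c→{x}; now {w, x}.
The final set {w, x} contains the accepting state w.

Yes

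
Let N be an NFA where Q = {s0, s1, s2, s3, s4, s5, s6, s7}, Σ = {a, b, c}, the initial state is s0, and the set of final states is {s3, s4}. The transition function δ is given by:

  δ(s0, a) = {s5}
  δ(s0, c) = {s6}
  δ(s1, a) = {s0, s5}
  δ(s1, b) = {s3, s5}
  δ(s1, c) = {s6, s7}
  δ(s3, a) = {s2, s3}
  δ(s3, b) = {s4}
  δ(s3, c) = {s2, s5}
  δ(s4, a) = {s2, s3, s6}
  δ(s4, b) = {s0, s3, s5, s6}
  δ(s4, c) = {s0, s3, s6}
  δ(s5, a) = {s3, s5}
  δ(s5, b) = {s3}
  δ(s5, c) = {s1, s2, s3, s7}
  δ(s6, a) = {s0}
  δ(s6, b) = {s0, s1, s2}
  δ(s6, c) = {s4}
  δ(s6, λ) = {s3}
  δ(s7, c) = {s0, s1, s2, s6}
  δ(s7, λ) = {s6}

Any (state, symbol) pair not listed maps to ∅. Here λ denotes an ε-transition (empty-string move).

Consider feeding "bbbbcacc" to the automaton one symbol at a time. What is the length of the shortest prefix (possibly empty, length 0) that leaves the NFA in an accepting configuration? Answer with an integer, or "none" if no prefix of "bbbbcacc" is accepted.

none

Start in {s0}.
Read 'b': s0→∅; now ∅.
The set is empty and remains empty for the remaining 7 symbols.
No reachable set along the way intersects F.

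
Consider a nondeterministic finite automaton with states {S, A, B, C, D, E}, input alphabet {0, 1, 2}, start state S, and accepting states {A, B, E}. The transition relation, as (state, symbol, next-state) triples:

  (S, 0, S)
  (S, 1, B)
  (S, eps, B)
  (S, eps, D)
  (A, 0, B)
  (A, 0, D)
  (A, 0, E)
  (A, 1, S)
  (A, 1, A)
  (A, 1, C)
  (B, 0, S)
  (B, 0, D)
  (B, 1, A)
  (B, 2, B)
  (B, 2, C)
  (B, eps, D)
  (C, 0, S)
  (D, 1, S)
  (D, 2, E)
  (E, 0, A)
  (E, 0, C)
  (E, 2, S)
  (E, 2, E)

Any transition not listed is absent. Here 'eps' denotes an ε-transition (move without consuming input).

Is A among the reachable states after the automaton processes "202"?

Start: ε-closure({S}) = {S, B, D}.
Read '2': {S, B, D} → {B, C, D, E}.
Read '0': {B, C, D, E} → {S, A, B, C, D}.
Read '2': {S, A, B, C, D} → {B, C, D, E}.
State A is not in {B, C, D, E}.

No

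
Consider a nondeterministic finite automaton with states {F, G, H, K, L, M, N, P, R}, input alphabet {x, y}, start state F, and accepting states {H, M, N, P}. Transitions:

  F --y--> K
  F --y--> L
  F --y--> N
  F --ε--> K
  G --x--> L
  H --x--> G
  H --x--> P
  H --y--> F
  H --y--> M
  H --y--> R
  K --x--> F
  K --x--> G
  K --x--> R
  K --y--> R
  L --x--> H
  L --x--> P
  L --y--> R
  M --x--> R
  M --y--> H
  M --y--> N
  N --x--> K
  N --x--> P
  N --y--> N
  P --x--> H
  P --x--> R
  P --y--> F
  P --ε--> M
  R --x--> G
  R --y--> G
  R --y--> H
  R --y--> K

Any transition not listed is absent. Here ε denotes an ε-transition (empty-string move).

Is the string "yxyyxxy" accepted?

Yes

Start: ε-closure({F}) = {F, K}.
Read 'y': F→{K, L, N}, K→{R}; now {K, L, N, R}.
Read 'x': K→{F, G, R}, L→{H, P}, N→{K, P}, R→{G}; union {F, G, H, K, P, R}; ε-closure = {F, G, H, K, M, P, R}.
Read 'y': F→{K, L, N}, G→∅, H→{F, M, R}, K→{R}, M→{H, N}, P→{F}, R→{G, H, K}; now {F, G, H, K, L, M, N, R}.
Read 'y': F→{K, L, N}, G→∅, H→{F, M, R}, K→{R}, L→{R}, M→{H, N}, N→{N}, R→{G, H, K}; now {F, G, H, K, L, M, N, R}.
Read 'x': F→∅, G→{L}, H→{G, P}, K→{F, G, R}, L→{H, P}, M→{R}, N→{K, P}, R→{G}; union {F, G, H, K, L, P, R}; ε-closure = {F, G, H, K, L, M, P, R}.
Read 'x': F→∅, G→{L}, H→{G, P}, K→{F, G, R}, L→{H, P}, M→{R}, P→{H, R}, R→{G}; union {F, G, H, L, P, R}; ε-closure = {F, G, H, K, L, M, P, R}.
Read 'y': F→{K, L, N}, G→∅, H→{F, M, R}, K→{R}, L→{R}, M→{H, N}, P→{F}, R→{G, H, K}; now {F, G, H, K, L, M, N, R}.
The final set {F, G, H, K, L, M, N, R} contains the accepting states H, M, N.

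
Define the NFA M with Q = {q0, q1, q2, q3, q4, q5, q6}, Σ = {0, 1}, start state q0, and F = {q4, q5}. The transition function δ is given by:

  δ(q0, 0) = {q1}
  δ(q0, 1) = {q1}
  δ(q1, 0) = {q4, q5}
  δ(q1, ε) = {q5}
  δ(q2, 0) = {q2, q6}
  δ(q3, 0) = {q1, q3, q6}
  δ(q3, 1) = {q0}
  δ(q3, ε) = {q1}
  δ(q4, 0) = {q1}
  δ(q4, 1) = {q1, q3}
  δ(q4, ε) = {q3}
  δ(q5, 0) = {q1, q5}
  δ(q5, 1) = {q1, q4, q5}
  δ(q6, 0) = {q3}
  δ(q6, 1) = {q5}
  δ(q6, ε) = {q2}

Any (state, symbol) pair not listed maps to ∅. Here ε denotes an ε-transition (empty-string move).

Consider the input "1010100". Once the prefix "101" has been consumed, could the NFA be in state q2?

Start in {q0}.
Read '1': q0→{q1}; union {q1}; ε-closure = {q1, q5}.
Read '0': q1→{q4, q5}, q5→{q1, q5}; union {q1, q4, q5}; ε-closure = {q1, q3, q4, q5}.
Read '1': q1→∅, q3→{q0}, q4→{q1, q3}, q5→{q1, q4, q5}; now {q0, q1, q3, q4, q5}.
State q2 is not in {q0, q1, q3, q4, q5}.

No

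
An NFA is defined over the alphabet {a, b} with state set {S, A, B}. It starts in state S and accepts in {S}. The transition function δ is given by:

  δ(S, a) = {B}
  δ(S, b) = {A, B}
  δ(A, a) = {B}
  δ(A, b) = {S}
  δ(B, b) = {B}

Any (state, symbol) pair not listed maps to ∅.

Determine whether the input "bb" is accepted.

Yes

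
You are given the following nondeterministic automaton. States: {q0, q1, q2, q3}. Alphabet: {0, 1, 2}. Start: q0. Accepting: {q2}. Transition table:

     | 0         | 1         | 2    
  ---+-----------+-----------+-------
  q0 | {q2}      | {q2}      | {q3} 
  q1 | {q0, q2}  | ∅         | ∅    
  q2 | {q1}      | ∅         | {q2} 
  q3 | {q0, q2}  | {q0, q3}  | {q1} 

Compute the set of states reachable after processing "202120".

Start in {q0}.
Read '2': q0→{q3}; now {q3}.
Read '0': q3→{q0, q2}; now {q0, q2}.
Read '2': q0→{q3}, q2→{q2}; now {q2, q3}.
Read '1': q2→∅, q3→{q0, q3}; now {q0, q3}.
Read '2': q0→{q3}, q3→{q1}; now {q1, q3}.
Read '0': q1→{q0, q2}, q3→{q0, q2}; now {q0, q2}.

{q0, q2}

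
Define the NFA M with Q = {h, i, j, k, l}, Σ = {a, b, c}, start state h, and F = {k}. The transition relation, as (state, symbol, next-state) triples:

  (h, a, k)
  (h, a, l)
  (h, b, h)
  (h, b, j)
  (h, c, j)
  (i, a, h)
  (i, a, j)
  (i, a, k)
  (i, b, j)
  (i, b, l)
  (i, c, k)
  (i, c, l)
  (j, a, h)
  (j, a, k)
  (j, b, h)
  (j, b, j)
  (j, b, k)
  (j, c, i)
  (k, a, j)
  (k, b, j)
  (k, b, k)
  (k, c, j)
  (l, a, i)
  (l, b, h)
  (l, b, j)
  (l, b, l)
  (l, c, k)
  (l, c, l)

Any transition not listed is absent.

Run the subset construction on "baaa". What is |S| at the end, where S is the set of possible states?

4

Start in {h}.
Read 'b': h→{h, j}; now {h, j}.
Read 'a': h→{k, l}, j→{h, k}; now {h, k, l}.
Read 'a': h→{k, l}, k→{j}, l→{i}; now {i, j, k, l}.
Read 'a': i→{h, j, k}, j→{h, k}, k→{j}, l→{i}; now {h, i, j, k}.
That set has 4 states.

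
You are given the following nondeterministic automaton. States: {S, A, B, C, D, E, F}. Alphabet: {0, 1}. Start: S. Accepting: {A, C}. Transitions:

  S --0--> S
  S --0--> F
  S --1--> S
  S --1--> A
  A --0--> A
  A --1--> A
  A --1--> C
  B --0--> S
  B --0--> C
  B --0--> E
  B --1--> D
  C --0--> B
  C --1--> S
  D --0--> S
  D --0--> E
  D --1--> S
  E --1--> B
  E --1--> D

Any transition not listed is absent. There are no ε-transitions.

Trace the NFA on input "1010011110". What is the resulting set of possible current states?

{S, A, B, F}

Start in {S}.
Read '1': S→{S, A}; now {S, A}.
Read '0': S→{S, F}, A→{A}; now {S, A, F}.
Read '1': S→{S, A}, A→{A, C}, F→∅; now {S, A, C}.
Read '0': S→{S, F}, A→{A}, C→{B}; now {S, A, B, F}.
Read '0': S→{S, F}, A→{A}, B→{S, C, E}, F→∅; now {S, A, C, E, F}.
Read '1': S→{S, A}, A→{A, C}, C→{S}, E→{B, D}, F→∅; now {S, A, B, C, D}.
Read '1': S→{S, A}, A→{A, C}, B→{D}, C→{S}, D→{S}; now {S, A, C, D}.
Read '1': S→{S, A}, A→{A, C}, C→{S}, D→{S}; now {S, A, C}.
Read '1': S→{S, A}, A→{A, C}, C→{S}; now {S, A, C}.
Read '0': S→{S, F}, A→{A}, C→{B}; now {S, A, B, F}.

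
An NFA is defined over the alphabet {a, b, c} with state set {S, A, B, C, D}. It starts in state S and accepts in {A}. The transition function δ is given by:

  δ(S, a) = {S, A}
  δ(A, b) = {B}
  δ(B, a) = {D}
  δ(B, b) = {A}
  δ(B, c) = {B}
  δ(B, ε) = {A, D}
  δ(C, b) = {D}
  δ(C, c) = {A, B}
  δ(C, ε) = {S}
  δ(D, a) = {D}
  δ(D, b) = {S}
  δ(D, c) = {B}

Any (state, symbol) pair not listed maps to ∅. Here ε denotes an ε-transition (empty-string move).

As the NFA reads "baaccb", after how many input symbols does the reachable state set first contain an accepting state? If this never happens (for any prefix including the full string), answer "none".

none

Start in {S}.
Read 'b': S→∅; now ∅.
The set is empty and remains empty for the remaining 5 symbols.
No reachable set along the way intersects F.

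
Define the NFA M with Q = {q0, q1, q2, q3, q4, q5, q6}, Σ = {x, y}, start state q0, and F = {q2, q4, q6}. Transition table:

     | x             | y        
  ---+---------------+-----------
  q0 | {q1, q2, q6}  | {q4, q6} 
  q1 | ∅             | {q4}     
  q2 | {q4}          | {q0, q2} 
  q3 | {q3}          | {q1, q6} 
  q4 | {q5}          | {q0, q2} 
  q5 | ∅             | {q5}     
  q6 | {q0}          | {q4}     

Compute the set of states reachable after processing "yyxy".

{q0, q2, q4, q5}

Start in {q0}.
Read 'y': {q0} → {q4, q6}.
Read 'y': {q4, q6} → {q0, q2, q4}.
Read 'x': {q0, q2, q4} → {q1, q2, q4, q5, q6}.
Read 'y': {q1, q2, q4, q5, q6} → {q0, q2, q4, q5}.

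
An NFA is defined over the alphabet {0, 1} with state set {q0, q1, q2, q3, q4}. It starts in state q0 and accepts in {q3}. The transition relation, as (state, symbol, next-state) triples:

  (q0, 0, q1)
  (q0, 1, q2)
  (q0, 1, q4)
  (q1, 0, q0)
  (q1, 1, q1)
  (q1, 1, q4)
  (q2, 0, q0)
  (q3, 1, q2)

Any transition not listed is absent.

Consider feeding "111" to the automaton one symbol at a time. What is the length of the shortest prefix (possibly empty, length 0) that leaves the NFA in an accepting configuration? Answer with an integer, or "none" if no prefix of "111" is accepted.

none

Start in {q0}.
Read '1': {q0} → {q2, q4}.
Read '1': {q2, q4} → ∅.
The set is empty and remains empty for the remaining 1 symbol.
No reachable set along the way intersects F.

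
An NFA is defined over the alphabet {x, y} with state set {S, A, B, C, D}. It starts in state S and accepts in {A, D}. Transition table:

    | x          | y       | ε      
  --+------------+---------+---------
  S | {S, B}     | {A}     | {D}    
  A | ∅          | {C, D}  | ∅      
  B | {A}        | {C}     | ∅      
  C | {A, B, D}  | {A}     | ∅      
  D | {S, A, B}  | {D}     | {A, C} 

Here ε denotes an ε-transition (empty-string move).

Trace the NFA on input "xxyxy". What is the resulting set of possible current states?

Start: ε-closure({S}) = {S, A, C, D}.
Read 'x': {S, A, C, D} → {S, A, B, C, D}.
Read 'x': {S, A, B, C, D} → {S, A, B, C, D}.
Read 'y': {S, A, B, C, D} → {A, C, D}.
Read 'x': {A, C, D} → {S, A, B, C, D}.
Read 'y': {S, A, B, C, D} → {A, C, D}.

{A, C, D}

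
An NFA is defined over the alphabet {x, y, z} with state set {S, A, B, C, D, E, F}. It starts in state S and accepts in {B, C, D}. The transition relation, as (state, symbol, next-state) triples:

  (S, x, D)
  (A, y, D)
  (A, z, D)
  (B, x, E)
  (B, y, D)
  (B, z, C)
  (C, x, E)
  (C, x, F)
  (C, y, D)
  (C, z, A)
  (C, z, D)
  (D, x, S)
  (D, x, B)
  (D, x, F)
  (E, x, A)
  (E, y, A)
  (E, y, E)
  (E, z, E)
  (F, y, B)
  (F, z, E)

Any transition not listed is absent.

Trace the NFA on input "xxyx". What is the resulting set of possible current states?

Start in {S}.
Read 'x': S→{D}; now {D}.
Read 'x': D→{S, B, F}; now {S, B, F}.
Read 'y': S→∅, B→{D}, F→{B}; now {B, D}.
Read 'x': B→{E}, D→{S, B, F}; now {S, B, E, F}.

{S, B, E, F}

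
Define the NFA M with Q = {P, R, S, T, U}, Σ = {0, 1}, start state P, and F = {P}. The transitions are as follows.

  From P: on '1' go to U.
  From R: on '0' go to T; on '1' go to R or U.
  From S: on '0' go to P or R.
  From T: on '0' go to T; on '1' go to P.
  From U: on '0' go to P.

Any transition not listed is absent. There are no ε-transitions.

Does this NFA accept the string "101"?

Start in {P}.
Read '1': P→{U}; now {U}.
Read '0': U→{P}; now {P}.
Read '1': P→{U}; now {U}.
The final set {U} contains no accepting state.

No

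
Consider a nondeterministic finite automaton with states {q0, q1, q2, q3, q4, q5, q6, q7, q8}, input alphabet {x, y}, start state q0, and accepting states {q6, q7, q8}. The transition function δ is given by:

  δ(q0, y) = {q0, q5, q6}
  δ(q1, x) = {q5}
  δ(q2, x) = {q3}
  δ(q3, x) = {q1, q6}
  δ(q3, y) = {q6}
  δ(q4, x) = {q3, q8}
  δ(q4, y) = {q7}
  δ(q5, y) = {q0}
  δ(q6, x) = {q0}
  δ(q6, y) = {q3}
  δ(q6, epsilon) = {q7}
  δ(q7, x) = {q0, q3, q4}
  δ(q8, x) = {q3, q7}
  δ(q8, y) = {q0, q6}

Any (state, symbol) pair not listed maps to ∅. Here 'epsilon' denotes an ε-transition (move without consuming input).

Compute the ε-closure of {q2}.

{q2}

Begin with {q2}.
No ε-moves leave this set, so the closure equals the set itself.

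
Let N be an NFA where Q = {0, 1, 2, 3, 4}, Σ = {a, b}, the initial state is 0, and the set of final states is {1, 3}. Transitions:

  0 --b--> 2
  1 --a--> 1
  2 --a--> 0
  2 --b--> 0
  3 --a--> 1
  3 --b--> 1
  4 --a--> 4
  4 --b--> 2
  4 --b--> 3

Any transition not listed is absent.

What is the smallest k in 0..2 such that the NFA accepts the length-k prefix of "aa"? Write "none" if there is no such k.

Start in {0}.
Read 'a': 0→∅; now ∅.
The set is empty and remains empty for the remaining 1 symbol.
No reachable set along the way intersects F.

none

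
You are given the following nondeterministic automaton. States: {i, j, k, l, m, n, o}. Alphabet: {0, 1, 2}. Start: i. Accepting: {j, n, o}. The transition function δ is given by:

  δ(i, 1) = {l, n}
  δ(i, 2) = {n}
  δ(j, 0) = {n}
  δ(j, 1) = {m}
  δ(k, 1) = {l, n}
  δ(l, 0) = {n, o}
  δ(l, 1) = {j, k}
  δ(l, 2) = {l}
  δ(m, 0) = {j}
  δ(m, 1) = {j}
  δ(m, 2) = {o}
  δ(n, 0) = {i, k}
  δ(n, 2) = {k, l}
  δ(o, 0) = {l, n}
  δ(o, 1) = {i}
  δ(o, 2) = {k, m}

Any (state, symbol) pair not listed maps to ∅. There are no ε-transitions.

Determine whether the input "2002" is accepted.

No

Start in {i}.
Read '2': {i} → {n}.
Read '0': {n} → {i, k}.
Read '0': {i, k} → ∅.
The set is empty and remains empty for the remaining 1 symbol.
The final set ∅ contains no accepting state.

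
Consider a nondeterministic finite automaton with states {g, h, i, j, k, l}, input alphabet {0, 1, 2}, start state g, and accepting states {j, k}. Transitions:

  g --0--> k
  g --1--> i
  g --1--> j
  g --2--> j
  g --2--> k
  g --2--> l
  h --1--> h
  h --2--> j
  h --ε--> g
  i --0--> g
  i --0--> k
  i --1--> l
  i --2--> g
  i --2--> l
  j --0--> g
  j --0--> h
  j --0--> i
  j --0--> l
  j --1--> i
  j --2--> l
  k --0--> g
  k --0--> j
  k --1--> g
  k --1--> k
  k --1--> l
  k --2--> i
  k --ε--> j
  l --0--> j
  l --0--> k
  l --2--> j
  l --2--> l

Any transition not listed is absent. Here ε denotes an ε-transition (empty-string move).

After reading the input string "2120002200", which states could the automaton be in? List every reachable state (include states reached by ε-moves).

{g, h, i, j, k, l}

Start in {g}.
Read '2': g→{j, k, l}; now {j, k, l}.
Read '1': j→{i}, k→{g, k, l}, l→∅; union {g, i, k, l}; ε-closure = {g, i, j, k, l}.
Read '2': g→{j, k, l}, i→{g, l}, j→{l}, k→{i}, l→{j, l}; now {g, i, j, k, l}.
Read '0': g→{k}, i→{g, k}, j→{g, h, i, l}, k→{g, j}, l→{j, k}; now {g, h, i, j, k, l}.
Read '0': g→{k}, h→∅, i→{g, k}, j→{g, h, i, l}, k→{g, j}, l→{j, k}; now {g, h, i, j, k, l}.
Read '0': g→{k}, h→∅, i→{g, k}, j→{g, h, i, l}, k→{g, j}, l→{j, k}; now {g, h, i, j, k, l}.
Read '2': g→{j, k, l}, h→{j}, i→{g, l}, j→{l}, k→{i}, l→{j, l}; now {g, i, j, k, l}.
Read '2': g→{j, k, l}, i→{g, l}, j→{l}, k→{i}, l→{j, l}; now {g, i, j, k, l}.
Read '0': g→{k}, i→{g, k}, j→{g, h, i, l}, k→{g, j}, l→{j, k}; now {g, h, i, j, k, l}.
Read '0': g→{k}, h→∅, i→{g, k}, j→{g, h, i, l}, k→{g, j}, l→{j, k}; now {g, h, i, j, k, l}.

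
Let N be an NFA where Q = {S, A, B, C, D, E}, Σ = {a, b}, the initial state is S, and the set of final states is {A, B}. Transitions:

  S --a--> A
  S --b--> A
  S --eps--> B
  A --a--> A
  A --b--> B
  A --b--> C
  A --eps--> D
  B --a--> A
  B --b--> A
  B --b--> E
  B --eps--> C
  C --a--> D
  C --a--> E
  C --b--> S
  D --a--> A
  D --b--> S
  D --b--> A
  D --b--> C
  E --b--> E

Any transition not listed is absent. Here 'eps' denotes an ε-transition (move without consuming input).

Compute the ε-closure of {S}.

{S, B, C}

Begin with {S}.
ε-move S → B; add B.
ε-move B → C; add C.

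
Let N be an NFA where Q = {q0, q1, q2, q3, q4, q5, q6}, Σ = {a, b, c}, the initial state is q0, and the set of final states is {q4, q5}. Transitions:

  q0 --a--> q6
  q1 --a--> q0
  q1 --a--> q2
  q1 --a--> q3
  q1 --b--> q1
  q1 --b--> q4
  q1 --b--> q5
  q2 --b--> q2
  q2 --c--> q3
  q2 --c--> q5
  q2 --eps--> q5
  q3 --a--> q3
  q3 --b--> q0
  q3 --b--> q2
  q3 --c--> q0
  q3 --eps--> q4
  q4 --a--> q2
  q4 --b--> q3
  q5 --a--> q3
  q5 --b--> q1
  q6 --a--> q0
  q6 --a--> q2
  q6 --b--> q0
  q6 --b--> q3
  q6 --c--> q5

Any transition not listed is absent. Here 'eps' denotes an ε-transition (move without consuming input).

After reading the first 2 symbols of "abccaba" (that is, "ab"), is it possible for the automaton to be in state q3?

Yes

Start in {q0}.
Read 'a': {q0} → {q6}.
Read 'b': {q6} → {q0, q3, q4}.
State q3 is in {q0, q3, q4}.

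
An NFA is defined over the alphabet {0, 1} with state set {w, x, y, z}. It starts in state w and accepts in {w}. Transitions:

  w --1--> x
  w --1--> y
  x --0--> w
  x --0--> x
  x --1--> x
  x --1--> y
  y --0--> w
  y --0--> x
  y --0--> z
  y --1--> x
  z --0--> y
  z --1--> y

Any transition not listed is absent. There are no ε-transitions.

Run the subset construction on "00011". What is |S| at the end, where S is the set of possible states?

0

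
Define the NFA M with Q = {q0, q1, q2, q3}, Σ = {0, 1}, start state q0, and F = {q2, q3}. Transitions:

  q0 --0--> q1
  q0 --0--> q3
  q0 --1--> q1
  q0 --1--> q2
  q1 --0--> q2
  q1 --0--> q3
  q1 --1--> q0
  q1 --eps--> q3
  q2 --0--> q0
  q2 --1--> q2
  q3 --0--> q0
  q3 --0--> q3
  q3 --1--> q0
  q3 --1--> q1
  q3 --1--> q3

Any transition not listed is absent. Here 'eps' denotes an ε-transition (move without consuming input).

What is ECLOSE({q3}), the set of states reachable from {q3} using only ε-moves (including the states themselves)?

{q3}

Begin with {q3}.
No ε-moves leave this set, so the closure equals the set itself.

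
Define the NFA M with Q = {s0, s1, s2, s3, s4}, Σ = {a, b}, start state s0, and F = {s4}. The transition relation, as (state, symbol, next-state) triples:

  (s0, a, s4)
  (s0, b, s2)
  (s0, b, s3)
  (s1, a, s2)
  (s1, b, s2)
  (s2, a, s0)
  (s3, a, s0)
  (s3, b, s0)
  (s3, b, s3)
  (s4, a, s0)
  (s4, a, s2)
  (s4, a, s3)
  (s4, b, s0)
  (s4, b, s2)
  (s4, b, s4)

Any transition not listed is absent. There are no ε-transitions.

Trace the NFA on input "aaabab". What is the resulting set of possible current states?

Start in {s0}.
Read 'a': s0→{s4}; now {s4}.
Read 'a': s4→{s0, s2, s3}; now {s0, s2, s3}.
Read 'a': s0→{s4}, s2→{s0}, s3→{s0}; now {s0, s4}.
Read 'b': s0→{s2, s3}, s4→{s0, s2, s4}; now {s0, s2, s3, s4}.
Read 'a': s0→{s4}, s2→{s0}, s3→{s0}, s4→{s0, s2, s3}; now {s0, s2, s3, s4}.
Read 'b': s0→{s2, s3}, s2→∅, s3→{s0, s3}, s4→{s0, s2, s4}; now {s0, s2, s3, s4}.

{s0, s2, s3, s4}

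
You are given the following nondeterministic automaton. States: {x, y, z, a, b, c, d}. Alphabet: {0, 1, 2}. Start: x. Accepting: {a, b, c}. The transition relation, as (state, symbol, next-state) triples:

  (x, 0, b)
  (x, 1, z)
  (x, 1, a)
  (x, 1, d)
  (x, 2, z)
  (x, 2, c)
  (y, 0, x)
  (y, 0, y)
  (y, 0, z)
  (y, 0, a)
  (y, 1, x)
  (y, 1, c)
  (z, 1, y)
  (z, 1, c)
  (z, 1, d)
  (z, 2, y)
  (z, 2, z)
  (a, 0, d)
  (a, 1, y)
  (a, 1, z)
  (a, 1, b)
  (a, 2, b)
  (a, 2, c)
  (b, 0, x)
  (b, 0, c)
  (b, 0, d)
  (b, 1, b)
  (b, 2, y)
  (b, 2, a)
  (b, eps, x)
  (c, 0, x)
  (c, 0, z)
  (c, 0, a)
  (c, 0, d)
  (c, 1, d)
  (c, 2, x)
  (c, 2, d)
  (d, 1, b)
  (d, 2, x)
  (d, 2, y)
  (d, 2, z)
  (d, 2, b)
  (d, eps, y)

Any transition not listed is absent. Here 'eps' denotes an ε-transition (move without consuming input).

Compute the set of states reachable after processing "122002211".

Start in {x}.
Read '1': x→{z, a, d}; union {z, a, d}; ε-closure = {y, z, a, d}.
Read '2': y→∅, z→{y, z}, a→{b, c}, d→{x, y, z, b}; now {x, y, z, b, c}.
Read '2': x→{z, c}, y→∅, z→{y, z}, b→{y, a}, c→{x, d}; now {x, y, z, a, c, d}.
Read '0': x→{b}, y→{x, y, z, a}, z→∅, a→{d}, c→{x, z, a, d}, d→∅; now {x, y, z, a, b, d}.
Read '0': x→{b}, y→{x, y, z, a}, z→∅, a→{d}, b→{x, c, d}, d→∅; now {x, y, z, a, b, c, d}.
Read '2': x→{z, c}, y→∅, z→{y, z}, a→{b, c}, b→{y, a}, c→{x, d}, d→{x, y, z, b}; now {x, y, z, a, b, c, d}.
Read '2': x→{z, c}, y→∅, z→{y, z}, a→{b, c}, b→{y, a}, c→{x, d}, d→{x, y, z, b}; now {x, y, z, a, b, c, d}.
Read '1': x→{z, a, d}, y→{x, c}, z→{y, c, d}, a→{y, z, b}, b→{b}, c→{d}, d→{b}; now {x, y, z, a, b, c, d}.
Read '1': x→{z, a, d}, y→{x, c}, z→{y, c, d}, a→{y, z, b}, b→{b}, c→{d}, d→{b}; now {x, y, z, a, b, c, d}.

{x, y, z, a, b, c, d}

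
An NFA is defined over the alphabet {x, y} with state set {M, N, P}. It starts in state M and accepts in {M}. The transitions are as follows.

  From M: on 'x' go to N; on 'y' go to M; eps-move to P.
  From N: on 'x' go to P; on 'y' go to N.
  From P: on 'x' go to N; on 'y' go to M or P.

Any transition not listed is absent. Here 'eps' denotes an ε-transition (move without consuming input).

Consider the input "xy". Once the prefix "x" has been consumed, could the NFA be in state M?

Start: ε-closure({M}) = {M, P}.
Read 'x': M→{N}, P→{N}; now {N}.
State M is not in {N}.

No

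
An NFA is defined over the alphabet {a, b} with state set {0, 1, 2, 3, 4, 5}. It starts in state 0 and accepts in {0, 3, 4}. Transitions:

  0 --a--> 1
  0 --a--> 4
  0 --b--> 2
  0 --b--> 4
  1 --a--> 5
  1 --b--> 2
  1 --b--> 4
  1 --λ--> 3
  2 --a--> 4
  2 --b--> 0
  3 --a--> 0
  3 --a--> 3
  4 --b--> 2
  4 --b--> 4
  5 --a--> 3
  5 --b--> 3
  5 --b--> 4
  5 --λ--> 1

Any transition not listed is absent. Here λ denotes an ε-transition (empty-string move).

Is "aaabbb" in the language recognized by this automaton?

Yes

Start in {0}.
Read 'a': 0→{1, 4}; union {1, 4}; ε-closure = {1, 3, 4}.
Read 'a': 1→{5}, 3→{0, 3}, 4→∅; union {0, 3, 5}; ε-closure = {0, 1, 3, 5}.
Read 'a': 0→{1, 4}, 1→{5}, 3→{0, 3}, 5→{3}; now {0, 1, 3, 4, 5}.
Read 'b': 0→{2, 4}, 1→{2, 4}, 3→∅, 4→{2, 4}, 5→{3, 4}; now {2, 3, 4}.
Read 'b': 2→{0}, 3→∅, 4→{2, 4}; now {0, 2, 4}.
Read 'b': 0→{2, 4}, 2→{0}, 4→{2, 4}; now {0, 2, 4}.
The final set {0, 2, 4} contains the accepting states 0, 4.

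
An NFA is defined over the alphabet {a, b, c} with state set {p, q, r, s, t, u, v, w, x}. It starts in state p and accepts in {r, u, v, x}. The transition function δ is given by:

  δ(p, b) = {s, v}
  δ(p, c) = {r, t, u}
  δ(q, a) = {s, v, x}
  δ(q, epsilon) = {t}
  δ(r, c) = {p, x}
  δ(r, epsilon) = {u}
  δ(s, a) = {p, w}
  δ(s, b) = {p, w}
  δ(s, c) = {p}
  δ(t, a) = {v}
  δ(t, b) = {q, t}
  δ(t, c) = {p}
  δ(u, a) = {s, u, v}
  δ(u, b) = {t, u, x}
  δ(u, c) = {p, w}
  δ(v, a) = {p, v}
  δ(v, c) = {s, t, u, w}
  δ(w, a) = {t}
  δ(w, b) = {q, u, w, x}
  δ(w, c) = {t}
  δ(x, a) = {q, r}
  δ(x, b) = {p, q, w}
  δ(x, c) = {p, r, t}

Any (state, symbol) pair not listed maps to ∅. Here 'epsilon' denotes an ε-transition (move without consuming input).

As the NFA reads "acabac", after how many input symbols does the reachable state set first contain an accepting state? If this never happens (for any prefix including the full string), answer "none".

none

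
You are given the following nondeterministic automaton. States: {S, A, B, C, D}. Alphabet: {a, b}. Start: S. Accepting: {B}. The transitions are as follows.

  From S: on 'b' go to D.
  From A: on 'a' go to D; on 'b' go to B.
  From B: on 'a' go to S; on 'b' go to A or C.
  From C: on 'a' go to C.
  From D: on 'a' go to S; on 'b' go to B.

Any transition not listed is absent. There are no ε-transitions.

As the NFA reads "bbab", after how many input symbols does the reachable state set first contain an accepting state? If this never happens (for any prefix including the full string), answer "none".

Start in {S}.
Read 'b': {S} → {D}.
Read 'b': {D} → {B}.
None of the earlier sets intersect F, but {B} does.

2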